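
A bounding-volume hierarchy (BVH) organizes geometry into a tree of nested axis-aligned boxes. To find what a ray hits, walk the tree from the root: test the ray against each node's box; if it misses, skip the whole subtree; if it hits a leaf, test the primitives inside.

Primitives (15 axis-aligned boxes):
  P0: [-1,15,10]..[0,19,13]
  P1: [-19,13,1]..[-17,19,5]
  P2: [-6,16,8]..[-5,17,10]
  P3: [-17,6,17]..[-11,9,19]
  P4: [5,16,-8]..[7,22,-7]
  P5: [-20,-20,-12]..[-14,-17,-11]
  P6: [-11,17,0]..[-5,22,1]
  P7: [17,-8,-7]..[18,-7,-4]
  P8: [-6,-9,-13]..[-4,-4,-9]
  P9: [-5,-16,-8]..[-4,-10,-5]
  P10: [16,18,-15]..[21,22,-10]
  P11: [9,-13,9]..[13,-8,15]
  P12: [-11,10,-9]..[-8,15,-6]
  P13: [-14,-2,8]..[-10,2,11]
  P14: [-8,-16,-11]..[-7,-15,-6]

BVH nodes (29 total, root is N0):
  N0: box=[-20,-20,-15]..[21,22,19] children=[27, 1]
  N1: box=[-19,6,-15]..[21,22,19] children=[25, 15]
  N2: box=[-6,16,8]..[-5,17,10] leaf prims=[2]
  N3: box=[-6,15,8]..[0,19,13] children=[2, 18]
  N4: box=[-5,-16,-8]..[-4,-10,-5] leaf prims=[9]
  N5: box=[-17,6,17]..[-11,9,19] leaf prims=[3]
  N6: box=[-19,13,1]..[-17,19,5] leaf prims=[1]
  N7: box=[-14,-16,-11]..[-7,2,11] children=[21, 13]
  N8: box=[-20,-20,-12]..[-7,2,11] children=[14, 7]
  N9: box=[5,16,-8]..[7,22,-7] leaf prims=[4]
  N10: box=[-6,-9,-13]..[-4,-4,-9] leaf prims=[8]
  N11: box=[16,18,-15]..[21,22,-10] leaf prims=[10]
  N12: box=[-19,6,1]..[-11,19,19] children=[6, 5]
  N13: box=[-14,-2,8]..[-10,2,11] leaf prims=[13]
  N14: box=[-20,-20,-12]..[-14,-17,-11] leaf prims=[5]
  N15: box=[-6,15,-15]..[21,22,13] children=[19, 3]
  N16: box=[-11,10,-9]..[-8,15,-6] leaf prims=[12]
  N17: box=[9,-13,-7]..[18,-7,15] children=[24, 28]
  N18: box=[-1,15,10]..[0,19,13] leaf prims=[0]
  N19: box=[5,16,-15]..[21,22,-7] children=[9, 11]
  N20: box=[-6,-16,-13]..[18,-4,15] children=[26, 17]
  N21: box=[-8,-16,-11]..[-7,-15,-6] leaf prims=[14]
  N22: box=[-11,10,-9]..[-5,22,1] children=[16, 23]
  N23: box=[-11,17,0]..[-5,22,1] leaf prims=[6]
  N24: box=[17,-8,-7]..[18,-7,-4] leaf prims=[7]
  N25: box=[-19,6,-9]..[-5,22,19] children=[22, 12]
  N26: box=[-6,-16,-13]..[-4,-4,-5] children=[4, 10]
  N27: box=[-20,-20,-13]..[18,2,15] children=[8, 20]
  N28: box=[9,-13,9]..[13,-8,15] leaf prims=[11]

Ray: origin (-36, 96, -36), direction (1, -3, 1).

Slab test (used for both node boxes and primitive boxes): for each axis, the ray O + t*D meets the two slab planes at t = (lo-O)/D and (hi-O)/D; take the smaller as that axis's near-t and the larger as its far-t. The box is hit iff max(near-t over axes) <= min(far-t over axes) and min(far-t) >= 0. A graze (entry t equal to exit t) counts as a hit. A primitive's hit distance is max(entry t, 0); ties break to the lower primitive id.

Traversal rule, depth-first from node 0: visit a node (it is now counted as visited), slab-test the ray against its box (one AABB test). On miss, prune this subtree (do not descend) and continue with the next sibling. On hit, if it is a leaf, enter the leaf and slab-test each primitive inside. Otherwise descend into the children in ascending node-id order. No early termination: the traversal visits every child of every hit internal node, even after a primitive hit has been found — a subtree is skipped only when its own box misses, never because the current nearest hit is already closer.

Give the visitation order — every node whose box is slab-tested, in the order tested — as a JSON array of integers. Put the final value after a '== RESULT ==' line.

Trace the traversal:
N0 x:[16,57] y:[74/3,116/3] z:[21,55] -> hit [74/3,116/3], descend [1, 27]
  N1 x:[17,57] y:[74/3,30] z:[21,55] -> hit [74/3,30], descend [15, 25]
    N15 x:[30,57] y:[74/3,27] z:[21,49] -> miss, prune
    N25 x:[17,31] y:[74/3,30] z:[27,55] -> hit [27,30], descend [12, 22]
      N12 x:[17,25] y:[77/3,30] z:[37,55] -> miss, prune
      N22 x:[25,31] y:[74/3,86/3] z:[27,37] -> hit [27,86/3], descend [16, 23]
        N16 x:[25,28] y:[27,86/3] z:[27,30] -> hit [27,28] leaf, test {P12@t=27}
        N23 x:[25,31] y:[74/3,79/3] z:[36,37] -> miss, prune
  N27 x:[16,54] y:[94/3,116/3] z:[23,51] -> hit [94/3,116/3], descend [8, 20]
    N8 x:[16,29] y:[94/3,116/3] z:[24,47] -> miss, prune
    N20 x:[30,54] y:[100/3,112/3] z:[23,51] -> hit [100/3,112/3], descend [17, 26]
      N17 x:[45,54] y:[103/3,109/3] z:[29,51] -> miss, prune
      N26 x:[30,32] y:[100/3,112/3] z:[23,31] -> miss, prune

Visited [0, 1, 15, 25, 12, 22, 16, 23, 27, 8, 20, 17, 26]. Tests: 13 box, 1 leaf. Nearest: P12.

== RESULT ==
[0, 1, 15, 25, 12, 22, 16, 23, 27, 8, 20, 17, 26]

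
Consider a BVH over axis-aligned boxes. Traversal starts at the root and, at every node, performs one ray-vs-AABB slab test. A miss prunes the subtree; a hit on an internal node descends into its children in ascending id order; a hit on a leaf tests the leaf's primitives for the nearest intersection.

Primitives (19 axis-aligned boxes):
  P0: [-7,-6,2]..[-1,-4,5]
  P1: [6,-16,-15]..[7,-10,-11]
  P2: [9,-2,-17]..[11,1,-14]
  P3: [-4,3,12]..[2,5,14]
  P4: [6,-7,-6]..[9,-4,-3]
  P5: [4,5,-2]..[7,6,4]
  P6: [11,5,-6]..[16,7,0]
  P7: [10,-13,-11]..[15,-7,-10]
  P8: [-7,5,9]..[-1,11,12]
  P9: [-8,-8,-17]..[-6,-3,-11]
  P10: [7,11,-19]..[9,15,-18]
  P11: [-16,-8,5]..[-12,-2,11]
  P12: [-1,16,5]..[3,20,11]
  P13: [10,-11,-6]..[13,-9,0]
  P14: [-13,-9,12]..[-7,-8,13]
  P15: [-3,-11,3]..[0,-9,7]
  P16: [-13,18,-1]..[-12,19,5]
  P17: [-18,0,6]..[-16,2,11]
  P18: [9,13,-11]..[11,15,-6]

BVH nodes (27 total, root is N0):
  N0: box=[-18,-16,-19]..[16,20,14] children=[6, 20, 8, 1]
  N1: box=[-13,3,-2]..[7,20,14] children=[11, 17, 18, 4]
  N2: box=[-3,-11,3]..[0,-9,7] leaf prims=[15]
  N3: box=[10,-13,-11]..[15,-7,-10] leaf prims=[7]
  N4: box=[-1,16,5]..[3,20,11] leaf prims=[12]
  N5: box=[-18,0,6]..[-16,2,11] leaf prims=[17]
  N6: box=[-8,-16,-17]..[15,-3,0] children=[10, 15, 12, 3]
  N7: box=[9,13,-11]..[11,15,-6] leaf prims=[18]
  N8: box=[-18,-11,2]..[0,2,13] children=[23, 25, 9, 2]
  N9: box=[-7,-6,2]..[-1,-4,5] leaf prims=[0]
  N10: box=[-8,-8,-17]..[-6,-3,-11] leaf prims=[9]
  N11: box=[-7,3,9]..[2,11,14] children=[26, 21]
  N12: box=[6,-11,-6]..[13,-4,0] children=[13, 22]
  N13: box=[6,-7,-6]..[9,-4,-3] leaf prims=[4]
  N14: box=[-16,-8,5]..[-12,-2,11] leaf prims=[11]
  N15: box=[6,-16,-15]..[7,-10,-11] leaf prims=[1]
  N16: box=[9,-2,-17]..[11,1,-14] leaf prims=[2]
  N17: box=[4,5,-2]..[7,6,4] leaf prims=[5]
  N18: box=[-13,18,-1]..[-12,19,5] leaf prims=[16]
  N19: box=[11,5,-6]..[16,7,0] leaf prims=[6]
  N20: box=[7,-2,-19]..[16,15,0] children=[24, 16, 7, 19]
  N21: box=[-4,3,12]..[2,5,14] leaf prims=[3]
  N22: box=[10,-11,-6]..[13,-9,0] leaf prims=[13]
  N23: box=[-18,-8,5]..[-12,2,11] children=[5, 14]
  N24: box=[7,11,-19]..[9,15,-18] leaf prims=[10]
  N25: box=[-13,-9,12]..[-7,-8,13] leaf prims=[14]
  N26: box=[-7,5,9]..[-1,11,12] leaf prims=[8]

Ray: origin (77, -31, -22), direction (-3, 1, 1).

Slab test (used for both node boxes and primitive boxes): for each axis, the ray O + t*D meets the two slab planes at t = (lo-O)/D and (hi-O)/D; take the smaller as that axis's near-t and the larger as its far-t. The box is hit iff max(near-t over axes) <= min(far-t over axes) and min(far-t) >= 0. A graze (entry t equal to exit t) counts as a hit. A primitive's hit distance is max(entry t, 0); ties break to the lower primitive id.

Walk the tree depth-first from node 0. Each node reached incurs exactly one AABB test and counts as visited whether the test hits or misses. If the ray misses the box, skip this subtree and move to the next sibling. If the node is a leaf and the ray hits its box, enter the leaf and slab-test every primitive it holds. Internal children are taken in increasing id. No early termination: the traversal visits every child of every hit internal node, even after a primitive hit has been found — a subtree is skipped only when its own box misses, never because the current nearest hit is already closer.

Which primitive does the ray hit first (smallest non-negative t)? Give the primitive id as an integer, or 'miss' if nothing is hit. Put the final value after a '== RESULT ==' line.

Walk:
N0 x:[61/3,95/3] y:[15,51] z:[3,36] -> hit [61/3,95/3], descend [1, 6, 8, 20]
  N1 x:[70/3,30] y:[34,51] z:[20,36] -> miss, prune
  N6 x:[62/3,85/3] y:[15,28] z:[5,22] -> hit [62/3,22], descend [3, 10, 12, 15]
    N3 x:[62/3,67/3] y:[18,24] z:[11,12] -> miss, prune
    N10 x:[83/3,85/3] y:[23,28] z:[5,11] -> miss, prune
    N12 x:[64/3,71/3] y:[20,27] z:[16,22] -> hit [64/3,22], descend [13, 22]
      N13 x:[68/3,71/3] y:[24,27] z:[16,19] -> miss, prune
      N22 x:[64/3,67/3] y:[20,22] z:[16,22] -> hit [64/3,22] leaf, test {P13@t=64/3}
    N15 x:[70/3,71/3] y:[15,21] z:[7,11] -> miss, prune
  N8 x:[77/3,95/3] y:[20,33] z:[24,35] -> hit [77/3,95/3], descend [2, 9, 23, 25]
    N2 x:[77/3,80/3] y:[20,22] z:[25,29] -> miss, prune
    N9 x:[26,28] y:[25,27] z:[24,27] -> hit [26,27] leaf, test {P0@t=26}
    N23 x:[89/3,95/3] y:[23,33] z:[27,33] -> hit [89/3,95/3], descend [5, 14]
      N5 x:[31,95/3] y:[31,33] z:[28,33] -> hit [31,95/3] leaf, test {P17@t=31}
      N14 x:[89/3,31] y:[23,29] z:[27,33] -> miss, prune
    N25 x:[28,30] y:[22,23] z:[34,35] -> miss, prune
  N20 x:[61/3,70/3] y:[29,46] z:[3,22] -> miss, prune

17 AABB tests over nodes [0, 1, 6, 3, 10, 12, 13, 22, 15, 8, 2, 9, 23, 5, 14, 25, 20]; 3 leaves entered; closest P13.

== RESULT ==
13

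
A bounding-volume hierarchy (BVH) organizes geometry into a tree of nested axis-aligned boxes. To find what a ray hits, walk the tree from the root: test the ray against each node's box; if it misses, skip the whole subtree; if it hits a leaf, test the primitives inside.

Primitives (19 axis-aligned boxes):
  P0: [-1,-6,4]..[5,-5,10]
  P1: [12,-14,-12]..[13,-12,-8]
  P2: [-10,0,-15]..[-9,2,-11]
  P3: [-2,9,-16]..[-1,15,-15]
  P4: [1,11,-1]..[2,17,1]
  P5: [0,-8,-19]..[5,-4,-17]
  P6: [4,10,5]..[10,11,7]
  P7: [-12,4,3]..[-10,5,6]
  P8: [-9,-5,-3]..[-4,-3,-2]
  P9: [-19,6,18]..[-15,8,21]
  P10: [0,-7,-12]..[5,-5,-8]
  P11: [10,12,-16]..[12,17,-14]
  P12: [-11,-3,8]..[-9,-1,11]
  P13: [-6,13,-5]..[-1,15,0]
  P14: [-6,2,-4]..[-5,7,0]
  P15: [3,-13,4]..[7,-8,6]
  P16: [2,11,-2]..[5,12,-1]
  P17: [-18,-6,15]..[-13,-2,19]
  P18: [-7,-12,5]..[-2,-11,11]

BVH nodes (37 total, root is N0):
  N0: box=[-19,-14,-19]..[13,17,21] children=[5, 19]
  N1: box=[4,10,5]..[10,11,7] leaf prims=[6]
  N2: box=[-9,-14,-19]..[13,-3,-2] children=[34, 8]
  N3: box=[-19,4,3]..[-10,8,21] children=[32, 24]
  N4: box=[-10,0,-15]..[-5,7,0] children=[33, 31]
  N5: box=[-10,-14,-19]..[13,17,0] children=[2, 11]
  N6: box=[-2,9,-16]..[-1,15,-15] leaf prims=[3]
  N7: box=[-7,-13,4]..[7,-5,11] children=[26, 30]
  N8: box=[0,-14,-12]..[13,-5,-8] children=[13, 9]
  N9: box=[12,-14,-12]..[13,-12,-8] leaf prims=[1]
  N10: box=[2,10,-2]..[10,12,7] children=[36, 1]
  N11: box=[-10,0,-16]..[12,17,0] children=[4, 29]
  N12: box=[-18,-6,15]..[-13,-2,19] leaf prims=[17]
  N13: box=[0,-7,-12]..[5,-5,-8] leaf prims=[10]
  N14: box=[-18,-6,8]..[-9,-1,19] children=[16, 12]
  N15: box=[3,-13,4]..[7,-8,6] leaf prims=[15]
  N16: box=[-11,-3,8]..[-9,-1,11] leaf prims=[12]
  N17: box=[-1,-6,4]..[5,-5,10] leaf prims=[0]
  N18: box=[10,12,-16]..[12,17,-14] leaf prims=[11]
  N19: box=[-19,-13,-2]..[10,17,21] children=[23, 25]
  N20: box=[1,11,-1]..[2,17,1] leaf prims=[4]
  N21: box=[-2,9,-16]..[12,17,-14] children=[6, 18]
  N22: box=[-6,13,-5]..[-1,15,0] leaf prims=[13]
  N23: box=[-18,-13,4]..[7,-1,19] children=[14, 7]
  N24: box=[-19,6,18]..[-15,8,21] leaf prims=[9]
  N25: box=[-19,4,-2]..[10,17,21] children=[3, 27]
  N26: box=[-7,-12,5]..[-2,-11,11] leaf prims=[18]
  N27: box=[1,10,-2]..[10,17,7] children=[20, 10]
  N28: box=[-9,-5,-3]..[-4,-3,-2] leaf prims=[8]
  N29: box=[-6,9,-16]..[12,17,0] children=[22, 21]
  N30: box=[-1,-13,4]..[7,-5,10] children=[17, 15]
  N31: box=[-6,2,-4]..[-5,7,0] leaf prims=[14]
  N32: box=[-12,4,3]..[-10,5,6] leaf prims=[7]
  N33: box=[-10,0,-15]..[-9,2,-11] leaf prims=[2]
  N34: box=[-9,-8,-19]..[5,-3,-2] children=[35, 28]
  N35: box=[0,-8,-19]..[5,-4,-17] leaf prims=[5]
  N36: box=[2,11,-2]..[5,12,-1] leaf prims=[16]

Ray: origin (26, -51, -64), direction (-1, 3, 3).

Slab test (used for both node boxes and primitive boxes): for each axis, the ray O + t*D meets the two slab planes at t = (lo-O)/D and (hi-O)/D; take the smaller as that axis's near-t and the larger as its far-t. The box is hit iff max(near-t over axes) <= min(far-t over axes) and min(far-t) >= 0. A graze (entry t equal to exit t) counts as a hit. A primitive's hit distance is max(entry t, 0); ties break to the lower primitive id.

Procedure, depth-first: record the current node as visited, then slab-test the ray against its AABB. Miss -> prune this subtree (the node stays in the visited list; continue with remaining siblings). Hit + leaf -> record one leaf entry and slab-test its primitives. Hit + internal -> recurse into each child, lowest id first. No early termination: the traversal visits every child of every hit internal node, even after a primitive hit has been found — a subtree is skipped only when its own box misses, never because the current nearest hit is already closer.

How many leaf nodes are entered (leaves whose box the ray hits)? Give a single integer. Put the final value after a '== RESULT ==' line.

Traverse from the root:
N0 x:[13,45] y:[37/3,68/3] z:[15,85/3] -> hit [15,68/3], descend [5, 19]
  N5 x:[13,36] y:[37/3,68/3] z:[15,64/3] -> hit [15,64/3], descend [2, 11]
    N2 x:[13,35] y:[37/3,16] z:[15,62/3] -> hit [15,16], descend [8, 34]
      N8 x:[13,26] y:[37/3,46/3] z:[52/3,56/3] -> miss, prune
      N34 x:[21,35] y:[43/3,16] z:[15,62/3] -> miss, prune
    N11 x:[14,36] y:[17,68/3] z:[16,64/3] -> hit [17,64/3], descend [4, 29]
      N4 x:[31,36] y:[17,58/3] z:[49/3,64/3] -> miss, prune
      N29 x:[14,32] y:[20,68/3] z:[16,64/3] -> hit [20,64/3], descend [21, 22]
        N21 x:[14,28] y:[20,68/3] z:[16,50/3] -> miss, prune
        N22 x:[27,32] y:[64/3,22] z:[59/3,64/3] -> miss, prune
  N19 x:[16,45] y:[38/3,68/3] z:[62/3,85/3] -> hit [62/3,68/3], descend [23, 25]
    N23 x:[19,44] y:[38/3,50/3] z:[68/3,83/3] -> miss, prune
    N25 x:[16,45] y:[55/3,68/3] z:[62/3,85/3] -> hit [62/3,68/3], descend [3, 27]
      N3 x:[36,45] y:[55/3,59/3] z:[67/3,85/3] -> miss, prune
      N27 x:[16,25] y:[61/3,68/3] z:[62/3,71/3] -> hit [62/3,68/3], descend [10, 20]
        N10 x:[16,24] y:[61/3,21] z:[62/3,71/3] -> hit [62/3,21], descend [1, 36]
          N1 x:[16,22] y:[61/3,62/3] z:[23,71/3] -> miss, prune
          N36 x:[21,24] y:[62/3,21] z:[62/3,21] -> hit [21,21] leaf, test {P16@t=21}
        N20 x:[24,25] y:[62/3,68/3] z:[21,65/3] -> miss, prune

order=[0, 5, 2, 8, 34, 11, 4, 29, 21, 22, 19, 23, 25, 3, 27, 10, 1, 36, 20]  |boxes|=19  |leaves|=1  hit=P16

== RESULT ==
1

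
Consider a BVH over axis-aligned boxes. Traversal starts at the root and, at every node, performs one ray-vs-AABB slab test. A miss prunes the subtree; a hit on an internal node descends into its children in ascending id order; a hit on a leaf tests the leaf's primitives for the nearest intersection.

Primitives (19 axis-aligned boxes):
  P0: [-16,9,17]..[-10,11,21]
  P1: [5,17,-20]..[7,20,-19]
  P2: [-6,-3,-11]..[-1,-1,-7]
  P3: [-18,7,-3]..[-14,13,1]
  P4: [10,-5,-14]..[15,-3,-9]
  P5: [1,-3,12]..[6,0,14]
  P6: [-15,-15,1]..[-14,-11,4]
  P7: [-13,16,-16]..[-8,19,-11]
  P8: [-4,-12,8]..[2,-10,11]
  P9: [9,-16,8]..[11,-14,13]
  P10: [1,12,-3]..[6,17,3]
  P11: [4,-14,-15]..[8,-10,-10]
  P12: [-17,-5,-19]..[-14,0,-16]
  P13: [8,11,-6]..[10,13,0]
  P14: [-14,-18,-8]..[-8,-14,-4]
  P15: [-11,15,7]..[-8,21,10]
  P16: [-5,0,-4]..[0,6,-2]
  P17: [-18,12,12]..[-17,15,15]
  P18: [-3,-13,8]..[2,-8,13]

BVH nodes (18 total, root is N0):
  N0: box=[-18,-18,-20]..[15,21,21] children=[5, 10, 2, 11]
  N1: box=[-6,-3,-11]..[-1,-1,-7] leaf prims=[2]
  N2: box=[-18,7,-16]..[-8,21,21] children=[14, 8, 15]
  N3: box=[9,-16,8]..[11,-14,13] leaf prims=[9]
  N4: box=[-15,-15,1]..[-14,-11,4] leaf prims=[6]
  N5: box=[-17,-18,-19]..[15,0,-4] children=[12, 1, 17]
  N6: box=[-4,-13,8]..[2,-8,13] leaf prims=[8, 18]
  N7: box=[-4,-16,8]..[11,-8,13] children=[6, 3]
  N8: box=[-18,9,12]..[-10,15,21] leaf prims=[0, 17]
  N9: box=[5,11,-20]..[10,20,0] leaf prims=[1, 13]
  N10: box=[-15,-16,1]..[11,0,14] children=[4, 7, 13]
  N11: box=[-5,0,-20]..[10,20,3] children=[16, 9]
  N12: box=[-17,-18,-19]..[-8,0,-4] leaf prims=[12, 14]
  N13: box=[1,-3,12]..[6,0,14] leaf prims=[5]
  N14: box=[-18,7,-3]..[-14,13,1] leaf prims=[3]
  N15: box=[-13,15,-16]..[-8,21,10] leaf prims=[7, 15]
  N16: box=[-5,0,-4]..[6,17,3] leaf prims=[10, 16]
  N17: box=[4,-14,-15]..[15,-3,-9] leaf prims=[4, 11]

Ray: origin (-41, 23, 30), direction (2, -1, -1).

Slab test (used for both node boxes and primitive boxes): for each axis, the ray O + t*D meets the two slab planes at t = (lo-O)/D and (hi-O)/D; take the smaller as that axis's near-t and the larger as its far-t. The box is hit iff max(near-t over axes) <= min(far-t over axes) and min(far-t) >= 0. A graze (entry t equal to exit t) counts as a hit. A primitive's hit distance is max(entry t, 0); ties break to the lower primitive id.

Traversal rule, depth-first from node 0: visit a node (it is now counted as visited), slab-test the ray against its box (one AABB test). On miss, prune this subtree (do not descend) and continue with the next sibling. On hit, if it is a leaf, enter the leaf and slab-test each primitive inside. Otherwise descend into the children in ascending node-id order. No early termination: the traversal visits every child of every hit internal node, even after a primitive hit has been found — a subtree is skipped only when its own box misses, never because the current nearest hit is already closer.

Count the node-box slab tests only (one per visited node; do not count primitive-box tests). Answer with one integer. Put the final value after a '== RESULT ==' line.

Walk:
N0 x:[23/2,28] y:[2,41] z:[9,50] -> hit [23/2,28], descend [2, 5, 10, 11]
  N2 x:[23/2,33/2] y:[2,16] z:[9,46] -> hit [23/2,16], descend [8, 14, 15]
    N8 x:[23/2,31/2] y:[8,14] z:[9,18] -> hit [23/2,14] leaf, test {P0@t=25/2, P17(miss)}
    N14 x:[23/2,27/2] y:[10,16] z:[29,33] -> miss, prune
    N15 x:[14,33/2] y:[2,8] z:[20,46] -> miss, prune
  N5 x:[12,28] y:[23,41] z:[34,49] -> miss, prune
  N10 x:[13,26] y:[23,39] z:[16,29] -> hit [23,26], descend [4, 7, 13]
    N4 x:[13,27/2] y:[34,38] z:[26,29] -> miss, prune
    N7 x:[37/2,26] y:[31,39] z:[17,22] -> miss, prune
    N13 x:[21,47/2] y:[23,26] z:[16,18] -> miss, prune
  N11 x:[18,51/2] y:[3,23] z:[27,50] -> miss, prune

Summary -> nodes [0, 2, 8, 14, 15, 5, 10, 4, 7, 13, 11]; box-tests=11; leaf-entries=1; first=P0

== RESULT ==
11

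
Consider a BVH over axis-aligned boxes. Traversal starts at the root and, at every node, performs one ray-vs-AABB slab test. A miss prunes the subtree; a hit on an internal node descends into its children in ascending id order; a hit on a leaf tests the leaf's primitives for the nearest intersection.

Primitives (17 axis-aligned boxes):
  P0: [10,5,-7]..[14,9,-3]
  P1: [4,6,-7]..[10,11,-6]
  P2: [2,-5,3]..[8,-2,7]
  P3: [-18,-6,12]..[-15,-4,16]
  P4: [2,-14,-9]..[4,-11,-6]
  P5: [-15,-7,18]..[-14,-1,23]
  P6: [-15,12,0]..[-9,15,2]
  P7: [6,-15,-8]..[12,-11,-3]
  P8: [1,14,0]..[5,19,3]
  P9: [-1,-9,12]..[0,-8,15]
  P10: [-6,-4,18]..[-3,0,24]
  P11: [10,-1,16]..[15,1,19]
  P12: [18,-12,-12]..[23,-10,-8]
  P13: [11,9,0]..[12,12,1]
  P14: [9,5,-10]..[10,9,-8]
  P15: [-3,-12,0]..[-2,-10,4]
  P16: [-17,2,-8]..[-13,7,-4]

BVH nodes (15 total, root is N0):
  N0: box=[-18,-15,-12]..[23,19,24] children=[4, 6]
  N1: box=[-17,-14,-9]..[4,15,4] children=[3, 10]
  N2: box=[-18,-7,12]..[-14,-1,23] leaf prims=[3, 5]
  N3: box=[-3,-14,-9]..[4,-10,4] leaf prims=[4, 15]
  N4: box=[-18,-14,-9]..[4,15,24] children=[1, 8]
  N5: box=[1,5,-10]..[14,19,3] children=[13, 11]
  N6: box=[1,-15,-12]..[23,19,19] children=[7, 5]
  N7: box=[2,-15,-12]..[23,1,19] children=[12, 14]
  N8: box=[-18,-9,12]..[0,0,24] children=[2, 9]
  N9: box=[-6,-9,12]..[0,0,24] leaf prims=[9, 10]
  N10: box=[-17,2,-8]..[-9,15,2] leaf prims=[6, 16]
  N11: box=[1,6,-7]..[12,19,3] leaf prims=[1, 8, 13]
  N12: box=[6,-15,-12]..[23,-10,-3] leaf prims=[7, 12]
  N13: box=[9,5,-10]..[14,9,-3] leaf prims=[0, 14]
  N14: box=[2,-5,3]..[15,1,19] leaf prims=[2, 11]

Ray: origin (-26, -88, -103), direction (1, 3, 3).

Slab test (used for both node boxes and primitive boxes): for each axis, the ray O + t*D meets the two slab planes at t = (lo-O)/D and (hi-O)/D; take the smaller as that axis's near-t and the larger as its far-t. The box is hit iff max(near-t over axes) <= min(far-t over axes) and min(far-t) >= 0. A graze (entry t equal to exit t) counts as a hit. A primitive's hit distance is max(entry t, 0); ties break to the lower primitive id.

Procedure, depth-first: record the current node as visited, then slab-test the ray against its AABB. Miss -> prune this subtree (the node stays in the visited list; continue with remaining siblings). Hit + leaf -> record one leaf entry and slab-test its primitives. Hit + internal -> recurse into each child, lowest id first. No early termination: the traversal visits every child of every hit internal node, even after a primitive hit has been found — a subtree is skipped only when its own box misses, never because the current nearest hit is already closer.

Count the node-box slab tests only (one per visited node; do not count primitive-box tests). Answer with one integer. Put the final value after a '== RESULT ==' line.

Traverse from the root:
N0 x:[8,49] y:[73/3,107/3] z:[91/3,127/3] -> hit [91/3,107/3], descend [4, 6]
  N4 x:[8,30] y:[74/3,103/3] z:[94/3,127/3] -> miss, prune
  N6 x:[27,49] y:[73/3,107/3] z:[91/3,122/3] -> hit [91/3,107/3], descend [5, 7]
    N5 x:[27,40] y:[31,107/3] z:[31,106/3] -> hit [31,106/3], descend [11, 13]
      N11 x:[27,38] y:[94/3,107/3] z:[32,106/3] -> hit [32,106/3] leaf, test {P1@t=32, P8(miss), P13(miss)}
      N13 x:[35,40] y:[31,97/3] z:[31,100/3] -> miss, prune
    N7 x:[28,49] y:[73/3,89/3] z:[91/3,122/3] -> miss, prune

order=[0, 4, 6, 5, 11, 13, 7]  |boxes|=7  |leaves|=1  hit=P1

== RESULT ==
7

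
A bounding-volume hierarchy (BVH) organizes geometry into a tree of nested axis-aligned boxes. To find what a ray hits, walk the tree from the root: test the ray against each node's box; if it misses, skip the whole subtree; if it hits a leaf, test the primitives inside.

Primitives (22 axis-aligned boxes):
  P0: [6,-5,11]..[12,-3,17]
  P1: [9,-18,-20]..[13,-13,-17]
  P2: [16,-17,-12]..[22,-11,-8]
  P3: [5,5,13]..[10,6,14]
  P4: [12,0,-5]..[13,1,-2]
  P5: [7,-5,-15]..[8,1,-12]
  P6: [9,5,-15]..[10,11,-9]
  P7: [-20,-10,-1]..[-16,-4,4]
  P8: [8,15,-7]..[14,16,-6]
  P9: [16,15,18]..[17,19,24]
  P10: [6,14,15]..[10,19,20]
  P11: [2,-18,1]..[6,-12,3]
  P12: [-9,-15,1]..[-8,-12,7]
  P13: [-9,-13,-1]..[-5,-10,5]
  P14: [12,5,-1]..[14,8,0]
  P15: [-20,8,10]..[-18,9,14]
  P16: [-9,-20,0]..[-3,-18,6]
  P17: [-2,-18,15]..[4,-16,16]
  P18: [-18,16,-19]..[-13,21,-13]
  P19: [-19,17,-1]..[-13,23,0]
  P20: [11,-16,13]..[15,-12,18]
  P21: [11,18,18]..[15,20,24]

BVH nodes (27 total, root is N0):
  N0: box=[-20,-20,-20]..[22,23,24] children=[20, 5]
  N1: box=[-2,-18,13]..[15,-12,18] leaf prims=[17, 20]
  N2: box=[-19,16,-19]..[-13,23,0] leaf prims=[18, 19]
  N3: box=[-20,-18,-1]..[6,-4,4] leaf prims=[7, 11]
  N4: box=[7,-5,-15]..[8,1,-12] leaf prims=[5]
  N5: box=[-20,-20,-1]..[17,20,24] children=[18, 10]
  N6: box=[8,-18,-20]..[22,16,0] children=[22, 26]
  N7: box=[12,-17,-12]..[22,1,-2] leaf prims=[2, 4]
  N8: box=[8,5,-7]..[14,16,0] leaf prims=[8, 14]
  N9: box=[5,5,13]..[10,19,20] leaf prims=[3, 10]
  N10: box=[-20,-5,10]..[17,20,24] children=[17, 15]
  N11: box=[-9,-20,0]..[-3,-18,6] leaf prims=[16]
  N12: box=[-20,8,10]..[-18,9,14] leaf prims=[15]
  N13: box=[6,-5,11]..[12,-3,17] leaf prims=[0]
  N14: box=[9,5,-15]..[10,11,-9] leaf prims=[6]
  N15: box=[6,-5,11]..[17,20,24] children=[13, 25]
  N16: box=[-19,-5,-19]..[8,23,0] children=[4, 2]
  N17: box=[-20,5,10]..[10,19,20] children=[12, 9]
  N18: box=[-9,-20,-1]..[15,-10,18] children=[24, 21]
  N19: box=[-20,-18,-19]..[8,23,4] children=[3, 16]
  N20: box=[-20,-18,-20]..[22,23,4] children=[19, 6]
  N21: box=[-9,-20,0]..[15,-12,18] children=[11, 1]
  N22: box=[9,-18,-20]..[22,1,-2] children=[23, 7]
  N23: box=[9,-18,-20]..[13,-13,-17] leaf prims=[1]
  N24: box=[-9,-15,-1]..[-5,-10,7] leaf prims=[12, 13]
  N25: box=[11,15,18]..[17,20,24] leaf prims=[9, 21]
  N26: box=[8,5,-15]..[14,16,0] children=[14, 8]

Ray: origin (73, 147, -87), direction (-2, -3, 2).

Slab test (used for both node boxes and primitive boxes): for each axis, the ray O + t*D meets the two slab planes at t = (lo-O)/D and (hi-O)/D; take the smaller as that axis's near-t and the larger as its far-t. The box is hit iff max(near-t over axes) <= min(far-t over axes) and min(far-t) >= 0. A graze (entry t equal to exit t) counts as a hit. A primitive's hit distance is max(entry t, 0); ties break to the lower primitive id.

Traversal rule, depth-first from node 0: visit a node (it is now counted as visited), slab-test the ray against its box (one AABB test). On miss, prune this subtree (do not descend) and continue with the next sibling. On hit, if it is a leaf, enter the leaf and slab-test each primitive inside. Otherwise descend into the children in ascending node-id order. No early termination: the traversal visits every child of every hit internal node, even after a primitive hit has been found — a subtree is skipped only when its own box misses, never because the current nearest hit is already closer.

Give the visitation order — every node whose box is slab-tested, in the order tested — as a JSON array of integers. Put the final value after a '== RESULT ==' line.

Traverse from the root:
N0 x:[51/2,93/2] y:[124/3,167/3] z:[67/2,111/2] -> hit [124/3,93/2], descend [5, 20]
  N5 x:[28,93/2] y:[127/3,167/3] z:[43,111/2] -> hit [43,93/2], descend [10, 18]
    N10 x:[28,93/2] y:[127/3,152/3] z:[97/2,111/2] -> miss, prune
    N18 x:[29,41] y:[157/3,167/3] z:[43,105/2] -> miss, prune
  N20 x:[51/2,93/2] y:[124/3,55] z:[67/2,91/2] -> hit [124/3,91/2], descend [6, 19]
    N6 x:[51/2,65/2] y:[131/3,55] z:[67/2,87/2] -> miss, prune
    N19 x:[65/2,93/2] y:[124/3,55] z:[34,91/2] -> hit [124/3,91/2], descend [3, 16]
      N3 x:[67/2,93/2] y:[151/3,55] z:[43,91/2] -> miss, prune
      N16 x:[65/2,46] y:[124/3,152/3] z:[34,87/2] -> hit [124/3,87/2], descend [2, 4]
        N2 x:[43,46] y:[124/3,131/3] z:[34,87/2] -> hit [43,87/2] leaf, test {P18(miss), P19@t=43}
        N4 x:[65/2,33] y:[146/3,152/3] z:[36,75/2] -> miss, prune

Visited [0, 5, 10, 18, 20, 6, 19, 3, 16, 2, 4]. Tests: 11 box, 1 leaf. Nearest: P19.

== RESULT ==
[0, 5, 10, 18, 20, 6, 19, 3, 16, 2, 4]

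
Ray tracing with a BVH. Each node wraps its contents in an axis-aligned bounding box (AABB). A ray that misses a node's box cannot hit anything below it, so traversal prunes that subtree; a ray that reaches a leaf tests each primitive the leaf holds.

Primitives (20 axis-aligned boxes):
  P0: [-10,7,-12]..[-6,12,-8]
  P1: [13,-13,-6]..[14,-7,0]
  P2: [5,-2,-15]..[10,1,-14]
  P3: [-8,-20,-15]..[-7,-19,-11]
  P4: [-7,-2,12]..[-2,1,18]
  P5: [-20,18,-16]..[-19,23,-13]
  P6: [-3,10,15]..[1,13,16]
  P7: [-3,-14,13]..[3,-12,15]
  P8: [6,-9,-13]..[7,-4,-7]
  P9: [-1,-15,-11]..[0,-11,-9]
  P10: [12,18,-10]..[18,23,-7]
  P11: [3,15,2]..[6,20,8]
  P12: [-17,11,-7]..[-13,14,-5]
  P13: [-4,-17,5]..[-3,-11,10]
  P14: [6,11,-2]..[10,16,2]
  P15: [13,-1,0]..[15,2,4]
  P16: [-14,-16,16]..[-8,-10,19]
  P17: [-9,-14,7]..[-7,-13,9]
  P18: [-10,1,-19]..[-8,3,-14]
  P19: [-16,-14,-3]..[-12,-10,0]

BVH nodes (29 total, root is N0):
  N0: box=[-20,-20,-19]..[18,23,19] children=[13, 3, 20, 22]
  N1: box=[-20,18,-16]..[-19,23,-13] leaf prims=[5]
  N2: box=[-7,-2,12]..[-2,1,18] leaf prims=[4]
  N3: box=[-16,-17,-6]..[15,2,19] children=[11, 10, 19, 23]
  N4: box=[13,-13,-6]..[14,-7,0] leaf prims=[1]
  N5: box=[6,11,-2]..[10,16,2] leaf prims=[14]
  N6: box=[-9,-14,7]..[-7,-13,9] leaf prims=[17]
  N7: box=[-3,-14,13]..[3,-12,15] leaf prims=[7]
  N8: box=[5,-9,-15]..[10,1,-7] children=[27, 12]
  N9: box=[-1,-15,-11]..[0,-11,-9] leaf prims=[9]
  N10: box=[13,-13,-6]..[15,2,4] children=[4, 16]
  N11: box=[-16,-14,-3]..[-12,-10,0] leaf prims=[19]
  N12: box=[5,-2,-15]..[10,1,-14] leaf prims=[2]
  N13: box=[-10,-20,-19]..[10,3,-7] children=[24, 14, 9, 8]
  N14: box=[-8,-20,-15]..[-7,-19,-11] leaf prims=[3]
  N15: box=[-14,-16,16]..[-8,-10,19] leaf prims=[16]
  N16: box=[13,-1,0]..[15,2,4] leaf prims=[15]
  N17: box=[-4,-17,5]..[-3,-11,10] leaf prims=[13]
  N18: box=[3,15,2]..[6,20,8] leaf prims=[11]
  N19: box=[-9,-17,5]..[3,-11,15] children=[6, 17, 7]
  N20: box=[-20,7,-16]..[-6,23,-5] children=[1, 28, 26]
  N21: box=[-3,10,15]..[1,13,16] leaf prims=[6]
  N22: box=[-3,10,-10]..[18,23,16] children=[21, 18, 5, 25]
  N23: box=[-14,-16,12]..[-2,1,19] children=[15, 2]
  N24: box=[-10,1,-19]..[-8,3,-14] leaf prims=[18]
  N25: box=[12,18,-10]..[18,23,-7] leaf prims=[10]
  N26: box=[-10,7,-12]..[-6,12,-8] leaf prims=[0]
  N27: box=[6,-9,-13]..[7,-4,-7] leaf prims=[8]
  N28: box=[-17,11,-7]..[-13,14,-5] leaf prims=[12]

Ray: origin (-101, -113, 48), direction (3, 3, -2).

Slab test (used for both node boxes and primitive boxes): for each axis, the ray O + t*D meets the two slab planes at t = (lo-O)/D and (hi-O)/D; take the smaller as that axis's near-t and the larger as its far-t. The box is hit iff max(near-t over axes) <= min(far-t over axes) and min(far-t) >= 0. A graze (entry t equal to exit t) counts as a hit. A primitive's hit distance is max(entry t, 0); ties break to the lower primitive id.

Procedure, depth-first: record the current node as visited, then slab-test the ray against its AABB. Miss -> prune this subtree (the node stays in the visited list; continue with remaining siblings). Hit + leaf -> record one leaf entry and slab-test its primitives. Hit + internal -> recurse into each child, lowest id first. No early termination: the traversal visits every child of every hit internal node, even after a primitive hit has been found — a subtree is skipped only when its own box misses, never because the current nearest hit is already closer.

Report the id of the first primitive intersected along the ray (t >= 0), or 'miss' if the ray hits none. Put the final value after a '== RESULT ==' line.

Walk:
N0 x:[27,119/3] y:[31,136/3] z:[29/2,67/2] -> hit [31,67/2], descend [3, 13, 20, 22]
  N3 x:[85/3,116/3] y:[32,115/3] z:[29/2,27] -> miss, prune
  N13 x:[91/3,37] y:[31,116/3] z:[55/2,67/2] -> hit [31,67/2], descend [8, 9, 14, 24]
    N8 x:[106/3,37] y:[104/3,38] z:[55/2,63/2] -> miss, prune
    N9 x:[100/3,101/3] y:[98/3,34] z:[57/2,59/2] -> miss, prune
    N14 x:[31,94/3] y:[31,94/3] z:[59/2,63/2] -> hit [31,94/3] leaf, test {P3@t=31}
    N24 x:[91/3,31] y:[38,116/3] z:[31,67/2] -> miss, prune
  N20 x:[27,95/3] y:[40,136/3] z:[53/2,32] -> miss, prune
  N22 x:[98/3,119/3] y:[41,136/3] z:[16,29] -> miss, prune

Visited [0, 3, 13, 8, 9, 14, 24, 20, 22]. Tests: 9 box, 1 leaf. Nearest: P3.

== RESULT ==
3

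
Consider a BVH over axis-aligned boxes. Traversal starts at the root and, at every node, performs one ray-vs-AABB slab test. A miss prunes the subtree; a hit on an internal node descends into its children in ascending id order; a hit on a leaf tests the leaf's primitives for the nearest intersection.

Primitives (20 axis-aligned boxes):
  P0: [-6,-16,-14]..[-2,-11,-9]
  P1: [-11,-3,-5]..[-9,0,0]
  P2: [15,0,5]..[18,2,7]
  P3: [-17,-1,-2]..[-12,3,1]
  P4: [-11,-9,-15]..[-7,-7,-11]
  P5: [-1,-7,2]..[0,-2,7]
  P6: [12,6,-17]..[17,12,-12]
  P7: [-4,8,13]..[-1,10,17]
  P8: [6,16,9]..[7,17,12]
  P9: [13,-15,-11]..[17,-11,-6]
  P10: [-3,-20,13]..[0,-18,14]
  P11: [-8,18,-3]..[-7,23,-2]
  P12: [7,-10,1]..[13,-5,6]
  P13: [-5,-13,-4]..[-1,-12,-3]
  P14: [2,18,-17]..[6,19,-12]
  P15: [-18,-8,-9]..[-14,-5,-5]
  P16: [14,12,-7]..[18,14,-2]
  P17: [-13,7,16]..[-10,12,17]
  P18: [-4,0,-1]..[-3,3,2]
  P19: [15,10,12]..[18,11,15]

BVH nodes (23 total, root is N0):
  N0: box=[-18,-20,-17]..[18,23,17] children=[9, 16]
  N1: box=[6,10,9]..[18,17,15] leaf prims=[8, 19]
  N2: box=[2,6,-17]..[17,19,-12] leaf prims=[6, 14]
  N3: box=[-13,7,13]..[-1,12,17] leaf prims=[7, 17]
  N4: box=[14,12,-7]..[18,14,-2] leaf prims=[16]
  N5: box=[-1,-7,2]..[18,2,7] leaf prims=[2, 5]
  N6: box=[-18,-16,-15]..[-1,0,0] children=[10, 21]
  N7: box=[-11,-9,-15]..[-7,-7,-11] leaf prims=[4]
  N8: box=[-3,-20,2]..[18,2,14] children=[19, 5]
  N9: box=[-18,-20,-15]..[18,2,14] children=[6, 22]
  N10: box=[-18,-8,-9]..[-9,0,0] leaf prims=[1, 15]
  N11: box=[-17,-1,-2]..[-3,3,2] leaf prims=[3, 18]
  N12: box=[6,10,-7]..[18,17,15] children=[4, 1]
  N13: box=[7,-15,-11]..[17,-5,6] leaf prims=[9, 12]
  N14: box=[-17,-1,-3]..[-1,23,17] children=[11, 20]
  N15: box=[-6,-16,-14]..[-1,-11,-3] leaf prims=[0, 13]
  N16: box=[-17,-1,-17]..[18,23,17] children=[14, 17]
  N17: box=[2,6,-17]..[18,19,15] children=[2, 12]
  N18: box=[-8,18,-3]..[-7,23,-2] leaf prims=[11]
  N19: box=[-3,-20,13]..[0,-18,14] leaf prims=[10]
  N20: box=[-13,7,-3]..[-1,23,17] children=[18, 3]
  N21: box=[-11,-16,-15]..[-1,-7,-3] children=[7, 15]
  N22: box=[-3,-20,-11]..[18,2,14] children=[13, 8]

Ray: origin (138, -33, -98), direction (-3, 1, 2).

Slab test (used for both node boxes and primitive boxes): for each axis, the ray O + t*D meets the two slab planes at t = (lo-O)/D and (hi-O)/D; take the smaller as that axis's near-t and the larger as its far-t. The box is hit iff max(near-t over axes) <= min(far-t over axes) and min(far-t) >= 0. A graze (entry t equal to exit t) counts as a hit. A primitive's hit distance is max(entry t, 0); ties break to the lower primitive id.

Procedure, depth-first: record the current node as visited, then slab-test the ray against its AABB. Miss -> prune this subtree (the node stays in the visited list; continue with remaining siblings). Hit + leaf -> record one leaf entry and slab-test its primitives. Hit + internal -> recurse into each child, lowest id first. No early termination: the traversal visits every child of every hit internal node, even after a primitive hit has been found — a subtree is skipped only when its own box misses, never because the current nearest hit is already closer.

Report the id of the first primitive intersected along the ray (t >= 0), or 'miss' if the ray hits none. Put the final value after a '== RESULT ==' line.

Traverse from the root:
N0 x:[40,52] y:[13,56] z:[81/2,115/2] -> hit [81/2,52], descend [9, 16]
  N9 x:[40,52] y:[13,35] z:[83/2,56] -> miss, prune
  N16 x:[40,155/3] y:[32,56] z:[81/2,115/2] -> hit [81/2,155/3], descend [14, 17]
    N14 x:[139/3,155/3] y:[32,56] z:[95/2,115/2] -> hit [95/2,155/3], descend [11, 20]
      N11 x:[47,155/3] y:[32,36] z:[48,50] -> miss, prune
      N20 x:[139/3,151/3] y:[40,56] z:[95/2,115/2] -> hit [95/2,151/3], descend [3, 18]
        N3 x:[139/3,151/3] y:[40,45] z:[111/2,115/2] -> miss, prune
        N18 x:[145/3,146/3] y:[51,56] z:[95/2,48] -> miss, prune
    N17 x:[40,136/3] y:[39,52] z:[81/2,113/2] -> hit [81/2,136/3], descend [2, 12]
      N2 x:[121/3,136/3] y:[39,52] z:[81/2,43] -> hit [81/2,43] leaf, test {P6@t=81/2, P14(miss)}
      N12 x:[40,44] y:[43,50] z:[91/2,113/2] -> miss, prune

order=[0, 9, 16, 14, 11, 20, 3, 18, 17, 2, 12]  |boxes|=11  |leaves|=1  hit=P6

== RESULT ==
6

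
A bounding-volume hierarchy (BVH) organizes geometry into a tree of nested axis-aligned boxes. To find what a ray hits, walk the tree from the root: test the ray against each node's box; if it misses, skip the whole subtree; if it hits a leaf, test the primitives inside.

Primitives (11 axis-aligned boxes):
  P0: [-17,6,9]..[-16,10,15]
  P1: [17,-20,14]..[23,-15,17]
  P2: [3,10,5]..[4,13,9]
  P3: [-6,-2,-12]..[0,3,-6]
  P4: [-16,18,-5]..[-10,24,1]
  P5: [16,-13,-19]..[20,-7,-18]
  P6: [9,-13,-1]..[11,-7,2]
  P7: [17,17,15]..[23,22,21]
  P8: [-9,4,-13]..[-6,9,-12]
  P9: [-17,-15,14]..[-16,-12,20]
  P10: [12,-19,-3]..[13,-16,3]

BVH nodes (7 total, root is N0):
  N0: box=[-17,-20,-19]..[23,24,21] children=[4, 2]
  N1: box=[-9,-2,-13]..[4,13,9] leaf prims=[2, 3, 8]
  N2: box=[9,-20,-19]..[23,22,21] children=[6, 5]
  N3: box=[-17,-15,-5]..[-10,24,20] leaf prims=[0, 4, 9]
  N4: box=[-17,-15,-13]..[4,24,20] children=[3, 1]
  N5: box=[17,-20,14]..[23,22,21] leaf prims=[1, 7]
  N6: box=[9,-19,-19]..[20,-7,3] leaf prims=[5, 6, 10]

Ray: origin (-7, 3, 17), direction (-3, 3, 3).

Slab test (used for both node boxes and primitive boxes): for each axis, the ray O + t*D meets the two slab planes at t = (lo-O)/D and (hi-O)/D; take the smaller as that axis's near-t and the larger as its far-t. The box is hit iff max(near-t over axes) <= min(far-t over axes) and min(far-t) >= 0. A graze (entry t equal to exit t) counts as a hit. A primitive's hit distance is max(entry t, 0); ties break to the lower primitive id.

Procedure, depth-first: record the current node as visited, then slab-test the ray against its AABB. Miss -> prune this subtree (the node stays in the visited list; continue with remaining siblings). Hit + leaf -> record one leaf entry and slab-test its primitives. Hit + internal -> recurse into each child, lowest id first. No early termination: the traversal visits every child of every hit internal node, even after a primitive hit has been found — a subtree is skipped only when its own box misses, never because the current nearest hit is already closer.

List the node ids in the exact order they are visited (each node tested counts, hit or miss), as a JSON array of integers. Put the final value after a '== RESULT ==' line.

Walk:
N0 x:[-10,10/3] y:[-23/3,7] z:[-12,4/3] -> hit [-23/3,4/3], descend [2, 4]
  N2 x:[-10,-16/3] y:[-23/3,19/3] z:[-12,4/3] -> miss, prune
  N4 x:[-11/3,10/3] y:[-6,7] z:[-10,1] -> hit [-11/3,1], descend [1, 3]
    N1 x:[-11/3,2/3] y:[-5/3,10/3] z:[-10,-8/3] -> miss, prune
    N3 x:[1,10/3] y:[-6,7] z:[-22/3,1] -> hit [1,1] leaf, test {P0(miss), P4(miss), P9(miss)}

Visited [0, 2, 4, 1, 3]. Tests: 5 box, 1 leaf. Nearest: miss.

== RESULT ==
[0, 2, 4, 1, 3]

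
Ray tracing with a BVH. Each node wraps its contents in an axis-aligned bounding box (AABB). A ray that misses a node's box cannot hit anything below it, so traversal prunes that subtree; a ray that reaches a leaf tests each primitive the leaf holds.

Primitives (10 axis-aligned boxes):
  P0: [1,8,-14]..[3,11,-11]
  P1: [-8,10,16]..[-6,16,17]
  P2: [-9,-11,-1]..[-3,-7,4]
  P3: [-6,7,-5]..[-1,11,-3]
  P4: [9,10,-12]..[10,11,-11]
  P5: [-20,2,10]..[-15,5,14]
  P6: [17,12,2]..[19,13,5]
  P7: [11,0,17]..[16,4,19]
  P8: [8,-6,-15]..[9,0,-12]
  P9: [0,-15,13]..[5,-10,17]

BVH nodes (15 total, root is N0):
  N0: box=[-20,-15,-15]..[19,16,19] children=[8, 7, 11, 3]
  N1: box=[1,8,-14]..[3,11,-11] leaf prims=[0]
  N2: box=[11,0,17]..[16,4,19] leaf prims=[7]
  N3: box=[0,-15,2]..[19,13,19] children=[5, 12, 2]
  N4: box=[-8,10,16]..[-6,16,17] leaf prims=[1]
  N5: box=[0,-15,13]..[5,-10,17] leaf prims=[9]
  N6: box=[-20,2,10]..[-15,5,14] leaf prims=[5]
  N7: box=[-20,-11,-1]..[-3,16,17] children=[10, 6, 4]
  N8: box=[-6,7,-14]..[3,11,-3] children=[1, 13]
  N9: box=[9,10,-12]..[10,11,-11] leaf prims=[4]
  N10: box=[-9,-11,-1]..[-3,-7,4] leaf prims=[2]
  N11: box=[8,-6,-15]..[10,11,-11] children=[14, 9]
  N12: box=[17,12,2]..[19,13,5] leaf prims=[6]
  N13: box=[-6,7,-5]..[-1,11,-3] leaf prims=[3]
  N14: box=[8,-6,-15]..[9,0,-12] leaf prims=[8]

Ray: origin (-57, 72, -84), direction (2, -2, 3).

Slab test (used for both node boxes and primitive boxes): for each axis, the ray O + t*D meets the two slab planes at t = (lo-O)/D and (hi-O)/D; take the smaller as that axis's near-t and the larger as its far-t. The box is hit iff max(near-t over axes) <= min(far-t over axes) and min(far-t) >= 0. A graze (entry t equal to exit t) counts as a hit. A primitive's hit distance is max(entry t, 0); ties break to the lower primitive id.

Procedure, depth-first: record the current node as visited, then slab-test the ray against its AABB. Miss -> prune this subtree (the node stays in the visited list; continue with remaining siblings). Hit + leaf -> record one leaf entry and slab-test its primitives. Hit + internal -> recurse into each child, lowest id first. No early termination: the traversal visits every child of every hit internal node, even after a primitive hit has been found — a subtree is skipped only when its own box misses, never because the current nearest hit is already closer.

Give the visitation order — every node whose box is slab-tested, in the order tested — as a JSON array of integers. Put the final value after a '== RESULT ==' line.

Traverse from the root:
N0 x:[37/2,38] y:[28,87/2] z:[23,103/3] -> hit [28,103/3], descend [3, 7, 8, 11]
  N3 x:[57/2,38] y:[59/2,87/2] z:[86/3,103/3] -> hit [59/2,103/3], descend [2, 5, 12]
    N2 x:[34,73/2] y:[34,36] z:[101/3,103/3] -> hit [34,103/3] leaf, test {P7@t=34}
    N5 x:[57/2,31] y:[41,87/2] z:[97/3,101/3] -> miss, prune
    N12 x:[37,38] y:[59/2,30] z:[86/3,89/3] -> miss, prune
  N7 x:[37/2,27] y:[28,83/2] z:[83/3,101/3] -> miss, prune
  N8 x:[51/2,30] y:[61/2,65/2] z:[70/3,27] -> miss, prune
  N11 x:[65/2,67/2] y:[61/2,39] z:[23,73/3] -> miss, prune

Visited [0, 3, 2, 5, 12, 7, 8, 11]. Tests: 8 box, 1 leaf. Nearest: P7.

== RESULT ==
[0, 3, 2, 5, 12, 7, 8, 11]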